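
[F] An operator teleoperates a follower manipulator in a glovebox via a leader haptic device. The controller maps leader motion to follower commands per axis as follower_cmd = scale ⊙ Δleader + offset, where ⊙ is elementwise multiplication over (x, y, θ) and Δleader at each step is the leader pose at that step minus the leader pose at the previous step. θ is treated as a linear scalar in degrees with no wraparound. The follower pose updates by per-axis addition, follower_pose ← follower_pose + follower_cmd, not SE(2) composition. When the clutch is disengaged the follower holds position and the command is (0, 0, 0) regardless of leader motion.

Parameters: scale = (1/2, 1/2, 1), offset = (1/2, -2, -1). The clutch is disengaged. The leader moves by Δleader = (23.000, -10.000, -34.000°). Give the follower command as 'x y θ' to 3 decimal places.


0.000 0.000 0.000

clutch disengaged → follower holds; cmd = (0, 0, 0)


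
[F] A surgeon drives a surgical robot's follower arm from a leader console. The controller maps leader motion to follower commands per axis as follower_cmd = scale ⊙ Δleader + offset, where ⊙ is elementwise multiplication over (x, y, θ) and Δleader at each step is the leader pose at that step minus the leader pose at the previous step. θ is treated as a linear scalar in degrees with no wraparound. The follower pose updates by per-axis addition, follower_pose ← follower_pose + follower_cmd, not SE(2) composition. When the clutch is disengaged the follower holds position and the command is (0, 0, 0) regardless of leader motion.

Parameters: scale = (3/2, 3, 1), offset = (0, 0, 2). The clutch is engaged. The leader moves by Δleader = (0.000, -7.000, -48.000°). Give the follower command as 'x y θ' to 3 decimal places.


axis x: 3/2·0.000 + 0 = 0.000
axis y: 3·-7.000 + 0 = -21.000
axis θ: 1·-48.000 + 2 = -46.000

0.000 -21.000 -46.000


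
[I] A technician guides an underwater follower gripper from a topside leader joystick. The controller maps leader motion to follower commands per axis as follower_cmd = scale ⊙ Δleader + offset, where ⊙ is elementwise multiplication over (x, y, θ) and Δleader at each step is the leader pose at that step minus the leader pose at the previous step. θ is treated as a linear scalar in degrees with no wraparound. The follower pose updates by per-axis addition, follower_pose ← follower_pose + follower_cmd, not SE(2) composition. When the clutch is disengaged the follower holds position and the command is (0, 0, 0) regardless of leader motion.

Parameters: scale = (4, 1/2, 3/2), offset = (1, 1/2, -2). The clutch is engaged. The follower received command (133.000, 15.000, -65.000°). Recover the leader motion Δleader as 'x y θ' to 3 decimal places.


axis x: (133.000 − 1) / (4) = 33.000
axis y: (15.000 − 1/2) / (1/2) = 29.000
axis θ: (-65.000 − -2) / (3/2) = -42.000

33.000 29.000 -42.000


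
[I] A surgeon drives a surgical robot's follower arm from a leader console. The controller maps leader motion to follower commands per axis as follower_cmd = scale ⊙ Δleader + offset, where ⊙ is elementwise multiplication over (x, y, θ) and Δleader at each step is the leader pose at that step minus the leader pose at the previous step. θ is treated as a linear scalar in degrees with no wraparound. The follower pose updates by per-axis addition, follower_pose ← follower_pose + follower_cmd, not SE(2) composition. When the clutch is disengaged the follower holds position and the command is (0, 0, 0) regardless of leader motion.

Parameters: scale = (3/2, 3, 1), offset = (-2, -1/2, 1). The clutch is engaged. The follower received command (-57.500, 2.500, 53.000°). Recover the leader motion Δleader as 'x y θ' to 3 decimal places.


-37.000 1.000 52.000

axis x: (-57.500 − -2) / (3/2) = -37.000
axis y: (2.500 − -1/2) / (3) = 1.000
axis θ: (53.000 − 1) / (1) = 52.000


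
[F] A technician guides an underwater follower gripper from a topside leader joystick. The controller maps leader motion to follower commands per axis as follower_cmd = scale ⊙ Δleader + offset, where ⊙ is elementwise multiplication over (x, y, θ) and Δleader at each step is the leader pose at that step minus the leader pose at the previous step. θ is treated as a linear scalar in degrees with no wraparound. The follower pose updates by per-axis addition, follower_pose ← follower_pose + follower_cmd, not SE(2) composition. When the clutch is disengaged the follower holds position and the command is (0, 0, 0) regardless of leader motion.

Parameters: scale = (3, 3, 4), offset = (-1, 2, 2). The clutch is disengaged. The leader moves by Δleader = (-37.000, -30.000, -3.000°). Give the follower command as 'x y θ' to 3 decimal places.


0.000 0.000 0.000

clutch disengaged → follower holds; cmd = (0, 0, 0)


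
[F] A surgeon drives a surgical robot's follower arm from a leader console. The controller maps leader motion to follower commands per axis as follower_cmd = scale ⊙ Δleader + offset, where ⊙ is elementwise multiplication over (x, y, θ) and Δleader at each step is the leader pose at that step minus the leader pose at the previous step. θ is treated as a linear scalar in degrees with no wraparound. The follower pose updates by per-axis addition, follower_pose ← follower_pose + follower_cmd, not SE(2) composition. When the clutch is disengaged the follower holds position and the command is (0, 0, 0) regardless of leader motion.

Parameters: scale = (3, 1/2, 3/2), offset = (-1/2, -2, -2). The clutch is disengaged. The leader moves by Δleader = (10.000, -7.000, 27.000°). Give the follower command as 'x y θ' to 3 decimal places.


0.000 0.000 0.000

clutch disengaged → follower holds; cmd = (0, 0, 0)


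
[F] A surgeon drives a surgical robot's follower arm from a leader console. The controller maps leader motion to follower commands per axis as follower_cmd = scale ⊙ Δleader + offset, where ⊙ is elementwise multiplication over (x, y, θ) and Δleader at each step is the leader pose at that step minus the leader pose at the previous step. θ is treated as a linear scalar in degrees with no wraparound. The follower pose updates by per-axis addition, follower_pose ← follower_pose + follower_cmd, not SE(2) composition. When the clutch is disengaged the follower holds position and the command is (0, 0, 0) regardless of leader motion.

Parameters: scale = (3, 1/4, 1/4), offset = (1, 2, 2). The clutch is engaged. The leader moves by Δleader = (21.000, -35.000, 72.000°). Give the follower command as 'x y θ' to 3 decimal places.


axis x: 3·21.000 + 1 = 64.000
axis y: 1/4·-35.000 + 2 = -6.750
axis θ: 1/4·72.000 + 2 = 20.000

64.000 -6.750 20.000


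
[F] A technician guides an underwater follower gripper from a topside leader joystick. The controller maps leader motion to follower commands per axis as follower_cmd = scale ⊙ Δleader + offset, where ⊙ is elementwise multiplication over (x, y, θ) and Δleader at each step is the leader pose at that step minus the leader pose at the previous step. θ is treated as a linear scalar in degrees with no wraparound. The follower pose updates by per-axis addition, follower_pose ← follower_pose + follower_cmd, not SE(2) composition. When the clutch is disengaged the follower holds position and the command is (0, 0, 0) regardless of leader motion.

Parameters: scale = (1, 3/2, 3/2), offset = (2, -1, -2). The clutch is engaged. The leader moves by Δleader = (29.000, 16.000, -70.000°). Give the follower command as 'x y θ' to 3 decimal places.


axis x: 1·29.000 + 2 = 31.000
axis y: 3/2·16.000 + -1 = 23.000
axis θ: 3/2·-70.000 + -2 = -107.000

31.000 23.000 -107.000


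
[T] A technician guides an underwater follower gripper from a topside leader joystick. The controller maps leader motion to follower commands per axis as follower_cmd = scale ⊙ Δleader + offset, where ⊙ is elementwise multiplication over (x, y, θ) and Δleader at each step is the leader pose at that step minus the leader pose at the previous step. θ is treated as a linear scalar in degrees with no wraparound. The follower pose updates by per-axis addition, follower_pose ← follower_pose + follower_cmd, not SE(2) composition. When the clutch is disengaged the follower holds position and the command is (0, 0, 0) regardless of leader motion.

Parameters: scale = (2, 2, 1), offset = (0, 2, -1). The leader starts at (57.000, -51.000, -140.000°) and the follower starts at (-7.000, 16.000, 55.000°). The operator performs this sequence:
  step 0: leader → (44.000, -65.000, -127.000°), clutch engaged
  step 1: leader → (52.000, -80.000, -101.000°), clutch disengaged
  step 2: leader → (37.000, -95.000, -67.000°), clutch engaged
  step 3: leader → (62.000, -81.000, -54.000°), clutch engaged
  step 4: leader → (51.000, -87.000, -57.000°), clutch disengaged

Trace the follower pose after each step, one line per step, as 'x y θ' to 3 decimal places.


step 0: Δleader=(-13.000, -14.000, 13.000°), engaged; cmd=(-26.000, -26.000, 12.000°) → follower=(-33.000, -10.000, 67.000°)
step 1: Δleader=(8.000, -15.000, 26.000°), disengaged; cmd=(0,0,0) → follower holds at (-33.000, -10.000, 67.000°)
step 2: Δleader=(-15.000, -15.000, 34.000°), engaged; cmd=(-30.000, -28.000, 33.000°) → follower=(-63.000, -38.000, 100.000°)
step 3: Δleader=(25.000, 14.000, 13.000°), engaged; cmd=(50.000, 30.000, 12.000°) → follower=(-13.000, -8.000, 112.000°)
step 4: Δleader=(-11.000, -6.000, -3.000°), disengaged; cmd=(0,0,0) → follower holds at (-13.000, -8.000, 112.000°)

-33.000 -10.000 67.000
-33.000 -10.000 67.000
-63.000 -38.000 100.000
-13.000 -8.000 112.000
-13.000 -8.000 112.000


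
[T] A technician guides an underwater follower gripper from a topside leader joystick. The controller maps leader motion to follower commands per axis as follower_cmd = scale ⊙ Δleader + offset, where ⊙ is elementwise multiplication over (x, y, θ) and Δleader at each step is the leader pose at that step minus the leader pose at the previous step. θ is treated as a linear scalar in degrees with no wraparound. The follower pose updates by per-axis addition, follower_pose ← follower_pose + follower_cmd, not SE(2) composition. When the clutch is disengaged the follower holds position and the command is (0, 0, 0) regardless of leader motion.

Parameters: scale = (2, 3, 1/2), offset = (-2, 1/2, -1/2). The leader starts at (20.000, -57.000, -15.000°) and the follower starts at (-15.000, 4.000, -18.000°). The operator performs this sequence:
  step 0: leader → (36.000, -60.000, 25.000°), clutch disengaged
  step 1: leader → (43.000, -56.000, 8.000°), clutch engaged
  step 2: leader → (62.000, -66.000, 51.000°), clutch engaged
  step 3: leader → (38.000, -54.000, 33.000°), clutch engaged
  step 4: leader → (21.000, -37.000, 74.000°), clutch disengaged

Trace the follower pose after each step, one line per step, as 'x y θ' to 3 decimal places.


step 0: Δleader=(16.000, -3.000, 40.000°), disengaged; cmd=(0,0,0) → follower holds at (-15.000, 4.000, -18.000°)
step 1: Δleader=(7.000, 4.000, -17.000°), engaged; cmd=(12.000, 12.500, -9.000°) → follower=(-3.000, 16.500, -27.000°)
step 2: Δleader=(19.000, -10.000, 43.000°), engaged; cmd=(36.000, -29.500, 21.000°) → follower=(33.000, -13.000, -6.000°)
step 3: Δleader=(-24.000, 12.000, -18.000°), engaged; cmd=(-50.000, 36.500, -9.500°) → follower=(-17.000, 23.500, -15.500°)
step 4: Δleader=(-17.000, 17.000, 41.000°), disengaged; cmd=(0,0,0) → follower holds at (-17.000, 23.500, -15.500°)

-15.000 4.000 -18.000
-3.000 16.500 -27.000
33.000 -13.000 -6.000
-17.000 23.500 -15.500
-17.000 23.500 -15.500


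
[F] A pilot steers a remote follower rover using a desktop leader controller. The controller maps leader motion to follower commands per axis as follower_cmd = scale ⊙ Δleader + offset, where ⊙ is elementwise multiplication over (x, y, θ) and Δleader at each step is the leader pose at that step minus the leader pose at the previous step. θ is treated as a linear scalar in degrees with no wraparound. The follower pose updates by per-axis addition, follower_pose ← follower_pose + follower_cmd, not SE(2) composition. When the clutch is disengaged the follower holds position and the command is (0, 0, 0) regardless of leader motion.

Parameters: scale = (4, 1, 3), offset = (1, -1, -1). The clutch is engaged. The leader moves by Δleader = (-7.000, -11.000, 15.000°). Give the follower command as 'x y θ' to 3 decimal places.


-27.000 -12.000 44.000

axis x: 4·-7.000 + 1 = -27.000
axis y: 1·-11.000 + -1 = -12.000
axis θ: 3·15.000 + -1 = 44.000


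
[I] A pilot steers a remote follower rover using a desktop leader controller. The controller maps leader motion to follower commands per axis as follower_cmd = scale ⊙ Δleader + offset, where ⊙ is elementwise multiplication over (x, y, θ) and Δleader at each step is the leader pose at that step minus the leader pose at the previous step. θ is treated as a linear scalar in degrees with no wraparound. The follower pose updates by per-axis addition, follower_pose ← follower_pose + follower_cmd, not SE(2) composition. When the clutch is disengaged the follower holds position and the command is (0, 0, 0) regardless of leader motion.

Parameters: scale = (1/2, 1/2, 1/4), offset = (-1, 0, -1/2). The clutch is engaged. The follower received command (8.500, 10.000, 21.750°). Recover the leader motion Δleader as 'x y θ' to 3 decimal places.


axis x: (8.500 − -1) / (1/2) = 19.000
axis y: (10.000 − 0) / (1/2) = 20.000
axis θ: (21.750 − -1/2) / (1/4) = 89.000

19.000 20.000 89.000


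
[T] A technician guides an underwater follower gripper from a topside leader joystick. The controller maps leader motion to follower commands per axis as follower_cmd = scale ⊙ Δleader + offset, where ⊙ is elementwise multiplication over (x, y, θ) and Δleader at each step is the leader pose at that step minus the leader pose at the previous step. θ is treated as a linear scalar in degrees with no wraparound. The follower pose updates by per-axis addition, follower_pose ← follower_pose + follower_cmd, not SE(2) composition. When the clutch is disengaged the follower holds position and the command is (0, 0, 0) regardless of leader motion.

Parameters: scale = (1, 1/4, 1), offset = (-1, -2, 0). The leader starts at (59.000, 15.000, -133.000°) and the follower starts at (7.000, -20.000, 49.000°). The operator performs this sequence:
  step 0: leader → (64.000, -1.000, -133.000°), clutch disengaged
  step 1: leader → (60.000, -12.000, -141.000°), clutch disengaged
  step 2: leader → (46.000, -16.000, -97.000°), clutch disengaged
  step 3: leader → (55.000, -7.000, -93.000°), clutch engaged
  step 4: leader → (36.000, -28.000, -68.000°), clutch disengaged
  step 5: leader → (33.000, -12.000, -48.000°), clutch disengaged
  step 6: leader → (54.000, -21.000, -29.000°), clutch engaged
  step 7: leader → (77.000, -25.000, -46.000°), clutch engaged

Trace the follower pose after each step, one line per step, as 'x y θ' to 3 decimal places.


7.000 -20.000 49.000
7.000 -20.000 49.000
7.000 -20.000 49.000
15.000 -19.750 53.000
15.000 -19.750 53.000
15.000 -19.750 53.000
35.000 -24.000 72.000
57.000 -27.000 55.000

step 0: Δleader=(5.000, -16.000, 0.000°), disengaged; cmd=(0,0,0) → follower holds at (7.000, -20.000, 49.000°)
step 1: Δleader=(-4.000, -11.000, -8.000°), disengaged; cmd=(0,0,0) → follower holds at (7.000, -20.000, 49.000°)
step 2: Δleader=(-14.000, -4.000, 44.000°), disengaged; cmd=(0,0,0) → follower holds at (7.000, -20.000, 49.000°)
step 3: Δleader=(9.000, 9.000, 4.000°), engaged; cmd=(8.000, 0.250, 4.000°) → follower=(15.000, -19.750, 53.000°)
step 4: Δleader=(-19.000, -21.000, 25.000°), disengaged; cmd=(0,0,0) → follower holds at (15.000, -19.750, 53.000°)
step 5: Δleader=(-3.000, 16.000, 20.000°), disengaged; cmd=(0,0,0) → follower holds at (15.000, -19.750, 53.000°)
step 6: Δleader=(21.000, -9.000, 19.000°), engaged; cmd=(20.000, -4.250, 19.000°) → follower=(35.000, -24.000, 72.000°)
step 7: Δleader=(23.000, -4.000, -17.000°), engaged; cmd=(22.000, -3.000, -17.000°) → follower=(57.000, -27.000, 55.000°)


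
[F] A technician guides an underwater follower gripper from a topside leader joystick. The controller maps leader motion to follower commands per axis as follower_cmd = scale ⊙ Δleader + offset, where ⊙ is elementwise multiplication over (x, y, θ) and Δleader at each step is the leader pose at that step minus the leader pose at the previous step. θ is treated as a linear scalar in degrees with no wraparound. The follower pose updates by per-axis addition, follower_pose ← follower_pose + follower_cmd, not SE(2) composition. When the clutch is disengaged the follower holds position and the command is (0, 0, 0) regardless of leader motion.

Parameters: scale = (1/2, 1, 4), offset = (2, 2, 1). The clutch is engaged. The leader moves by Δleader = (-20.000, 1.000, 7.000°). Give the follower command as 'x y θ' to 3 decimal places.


axis x: 1/2·-20.000 + 2 = -8.000
axis y: 1·1.000 + 2 = 3.000
axis θ: 4·7.000 + 1 = 29.000

-8.000 3.000 29.000


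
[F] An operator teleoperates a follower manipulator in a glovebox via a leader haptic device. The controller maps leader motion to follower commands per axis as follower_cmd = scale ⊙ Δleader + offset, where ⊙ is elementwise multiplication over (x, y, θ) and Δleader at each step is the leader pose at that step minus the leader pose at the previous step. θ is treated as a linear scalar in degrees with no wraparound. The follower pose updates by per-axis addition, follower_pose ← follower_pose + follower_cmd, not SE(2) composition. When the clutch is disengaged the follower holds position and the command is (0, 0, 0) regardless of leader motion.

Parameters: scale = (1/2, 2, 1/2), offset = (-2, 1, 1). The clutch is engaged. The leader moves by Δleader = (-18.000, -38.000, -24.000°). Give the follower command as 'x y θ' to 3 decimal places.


axis x: 1/2·-18.000 + -2 = -11.000
axis y: 2·-38.000 + 1 = -75.000
axis θ: 1/2·-24.000 + 1 = -11.000

-11.000 -75.000 -11.000


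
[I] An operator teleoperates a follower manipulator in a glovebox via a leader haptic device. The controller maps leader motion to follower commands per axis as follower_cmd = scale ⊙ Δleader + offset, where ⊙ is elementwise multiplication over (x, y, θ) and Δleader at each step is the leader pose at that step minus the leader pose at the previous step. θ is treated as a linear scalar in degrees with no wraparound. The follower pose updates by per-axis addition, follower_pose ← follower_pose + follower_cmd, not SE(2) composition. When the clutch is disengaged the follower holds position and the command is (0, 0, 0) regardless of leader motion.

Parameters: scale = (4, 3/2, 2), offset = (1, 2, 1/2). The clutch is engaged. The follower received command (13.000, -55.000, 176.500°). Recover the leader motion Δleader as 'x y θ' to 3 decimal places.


axis x: (13.000 − 1) / (4) = 3.000
axis y: (-55.000 − 2) / (3/2) = -38.000
axis θ: (176.500 − 1/2) / (2) = 88.000

3.000 -38.000 88.000


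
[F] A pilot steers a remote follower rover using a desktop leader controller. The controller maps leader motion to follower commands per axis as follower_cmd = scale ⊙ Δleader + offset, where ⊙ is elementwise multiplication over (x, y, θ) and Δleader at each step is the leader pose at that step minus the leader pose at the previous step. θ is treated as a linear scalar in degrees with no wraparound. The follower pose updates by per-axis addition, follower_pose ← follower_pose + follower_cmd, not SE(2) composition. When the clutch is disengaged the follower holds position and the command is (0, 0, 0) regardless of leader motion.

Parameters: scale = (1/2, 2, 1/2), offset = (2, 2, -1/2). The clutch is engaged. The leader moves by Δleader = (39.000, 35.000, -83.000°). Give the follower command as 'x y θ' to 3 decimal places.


21.500 72.000 -42.000

axis x: 1/2·39.000 + 2 = 21.500
axis y: 2·35.000 + 2 = 72.000
axis θ: 1/2·-83.000 + -1/2 = -42.000


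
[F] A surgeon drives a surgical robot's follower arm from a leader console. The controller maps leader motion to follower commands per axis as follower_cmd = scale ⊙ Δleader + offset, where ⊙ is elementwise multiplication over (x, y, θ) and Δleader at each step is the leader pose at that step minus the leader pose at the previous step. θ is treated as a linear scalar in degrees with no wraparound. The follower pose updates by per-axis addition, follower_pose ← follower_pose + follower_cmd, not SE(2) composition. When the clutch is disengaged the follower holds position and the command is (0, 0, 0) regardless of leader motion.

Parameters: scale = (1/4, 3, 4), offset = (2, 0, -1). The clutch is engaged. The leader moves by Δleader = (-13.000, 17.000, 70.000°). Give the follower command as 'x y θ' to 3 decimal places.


axis x: 1/4·-13.000 + 2 = -1.250
axis y: 3·17.000 + 0 = 51.000
axis θ: 4·70.000 + -1 = 279.000

-1.250 51.000 279.000


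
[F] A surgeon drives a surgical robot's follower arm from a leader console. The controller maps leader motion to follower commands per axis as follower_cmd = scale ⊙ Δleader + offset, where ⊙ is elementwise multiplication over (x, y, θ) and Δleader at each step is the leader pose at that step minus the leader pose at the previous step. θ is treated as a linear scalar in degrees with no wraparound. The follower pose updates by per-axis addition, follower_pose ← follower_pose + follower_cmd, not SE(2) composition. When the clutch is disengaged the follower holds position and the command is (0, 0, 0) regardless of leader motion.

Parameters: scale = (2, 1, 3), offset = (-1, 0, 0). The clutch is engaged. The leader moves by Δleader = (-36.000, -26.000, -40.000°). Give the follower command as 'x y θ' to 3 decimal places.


-73.000 -26.000 -120.000

axis x: 2·-36.000 + -1 = -73.000
axis y: 1·-26.000 + 0 = -26.000
axis θ: 3·-40.000 + 0 = -120.000


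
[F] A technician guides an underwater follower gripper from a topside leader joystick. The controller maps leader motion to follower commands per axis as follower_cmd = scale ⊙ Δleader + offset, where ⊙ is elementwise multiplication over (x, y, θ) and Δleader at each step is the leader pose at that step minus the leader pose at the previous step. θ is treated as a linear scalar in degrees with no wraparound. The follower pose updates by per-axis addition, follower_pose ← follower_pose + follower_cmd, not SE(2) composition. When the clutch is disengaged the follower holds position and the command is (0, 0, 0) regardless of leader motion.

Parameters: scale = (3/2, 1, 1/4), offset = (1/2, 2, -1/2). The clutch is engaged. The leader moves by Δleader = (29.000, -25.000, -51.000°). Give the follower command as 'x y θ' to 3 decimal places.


44.000 -23.000 -13.250

axis x: 3/2·29.000 + 1/2 = 44.000
axis y: 1·-25.000 + 2 = -23.000
axis θ: 1/4·-51.000 + -1/2 = -13.250


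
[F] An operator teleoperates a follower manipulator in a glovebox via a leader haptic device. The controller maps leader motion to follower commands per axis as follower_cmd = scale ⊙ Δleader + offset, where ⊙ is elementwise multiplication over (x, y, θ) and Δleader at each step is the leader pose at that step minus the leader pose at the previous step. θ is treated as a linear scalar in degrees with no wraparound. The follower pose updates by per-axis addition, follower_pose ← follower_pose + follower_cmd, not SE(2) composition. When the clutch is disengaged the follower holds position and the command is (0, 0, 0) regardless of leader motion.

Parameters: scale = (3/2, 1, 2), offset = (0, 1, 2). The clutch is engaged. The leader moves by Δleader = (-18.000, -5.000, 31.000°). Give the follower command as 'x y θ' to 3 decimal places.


axis x: 3/2·-18.000 + 0 = -27.000
axis y: 1·-5.000 + 1 = -4.000
axis θ: 2·31.000 + 2 = 64.000

-27.000 -4.000 64.000


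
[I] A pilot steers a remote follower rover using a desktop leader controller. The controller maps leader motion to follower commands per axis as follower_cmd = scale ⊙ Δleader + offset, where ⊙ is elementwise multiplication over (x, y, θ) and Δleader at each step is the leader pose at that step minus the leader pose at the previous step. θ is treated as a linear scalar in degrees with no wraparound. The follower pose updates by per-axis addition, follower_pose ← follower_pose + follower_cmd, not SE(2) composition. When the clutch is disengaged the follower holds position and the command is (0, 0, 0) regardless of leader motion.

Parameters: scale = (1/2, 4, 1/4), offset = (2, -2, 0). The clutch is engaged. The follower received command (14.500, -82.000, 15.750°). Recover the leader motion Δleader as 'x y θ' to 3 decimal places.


axis x: (14.500 − 2) / (1/2) = 25.000
axis y: (-82.000 − -2) / (4) = -20.000
axis θ: (15.750 − 0) / (1/4) = 63.000

25.000 -20.000 63.000


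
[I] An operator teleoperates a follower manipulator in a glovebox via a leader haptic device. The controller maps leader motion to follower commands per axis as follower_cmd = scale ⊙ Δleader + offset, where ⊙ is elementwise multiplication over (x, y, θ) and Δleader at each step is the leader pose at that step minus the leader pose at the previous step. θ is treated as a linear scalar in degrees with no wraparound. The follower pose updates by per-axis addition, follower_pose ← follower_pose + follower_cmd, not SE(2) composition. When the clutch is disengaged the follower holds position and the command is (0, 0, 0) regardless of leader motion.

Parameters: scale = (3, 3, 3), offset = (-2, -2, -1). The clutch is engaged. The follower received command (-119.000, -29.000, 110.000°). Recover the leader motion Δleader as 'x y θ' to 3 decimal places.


-39.000 -9.000 37.000

axis x: (-119.000 − -2) / (3) = -39.000
axis y: (-29.000 − -2) / (3) = -9.000
axis θ: (110.000 − -1) / (3) = 37.000


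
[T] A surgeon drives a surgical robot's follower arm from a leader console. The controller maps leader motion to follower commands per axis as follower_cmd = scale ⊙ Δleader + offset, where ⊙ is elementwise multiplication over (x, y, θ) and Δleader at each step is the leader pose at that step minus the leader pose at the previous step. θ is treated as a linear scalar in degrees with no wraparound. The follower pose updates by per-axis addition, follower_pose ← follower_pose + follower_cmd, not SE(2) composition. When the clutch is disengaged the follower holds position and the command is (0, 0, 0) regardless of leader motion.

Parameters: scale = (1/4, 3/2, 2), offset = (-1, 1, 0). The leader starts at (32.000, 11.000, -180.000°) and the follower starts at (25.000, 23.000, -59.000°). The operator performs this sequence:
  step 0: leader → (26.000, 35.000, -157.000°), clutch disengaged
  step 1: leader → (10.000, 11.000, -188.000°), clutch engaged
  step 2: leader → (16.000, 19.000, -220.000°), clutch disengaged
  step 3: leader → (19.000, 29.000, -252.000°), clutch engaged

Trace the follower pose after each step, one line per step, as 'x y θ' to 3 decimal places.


step 0: Δleader=(-6.000, 24.000, 23.000°), disengaged; cmd=(0,0,0) → follower holds at (25.000, 23.000, -59.000°)
step 1: Δleader=(-16.000, -24.000, -31.000°), engaged; cmd=(-5.000, -35.000, -62.000°) → follower=(20.000, -12.000, -121.000°)
step 2: Δleader=(6.000, 8.000, -32.000°), disengaged; cmd=(0,0,0) → follower holds at (20.000, -12.000, -121.000°)
step 3: Δleader=(3.000, 10.000, -32.000°), engaged; cmd=(-0.250, 16.000, -64.000°) → follower=(19.750, 4.000, -185.000°)

25.000 23.000 -59.000
20.000 -12.000 -121.000
20.000 -12.000 -121.000
19.750 4.000 -185.000


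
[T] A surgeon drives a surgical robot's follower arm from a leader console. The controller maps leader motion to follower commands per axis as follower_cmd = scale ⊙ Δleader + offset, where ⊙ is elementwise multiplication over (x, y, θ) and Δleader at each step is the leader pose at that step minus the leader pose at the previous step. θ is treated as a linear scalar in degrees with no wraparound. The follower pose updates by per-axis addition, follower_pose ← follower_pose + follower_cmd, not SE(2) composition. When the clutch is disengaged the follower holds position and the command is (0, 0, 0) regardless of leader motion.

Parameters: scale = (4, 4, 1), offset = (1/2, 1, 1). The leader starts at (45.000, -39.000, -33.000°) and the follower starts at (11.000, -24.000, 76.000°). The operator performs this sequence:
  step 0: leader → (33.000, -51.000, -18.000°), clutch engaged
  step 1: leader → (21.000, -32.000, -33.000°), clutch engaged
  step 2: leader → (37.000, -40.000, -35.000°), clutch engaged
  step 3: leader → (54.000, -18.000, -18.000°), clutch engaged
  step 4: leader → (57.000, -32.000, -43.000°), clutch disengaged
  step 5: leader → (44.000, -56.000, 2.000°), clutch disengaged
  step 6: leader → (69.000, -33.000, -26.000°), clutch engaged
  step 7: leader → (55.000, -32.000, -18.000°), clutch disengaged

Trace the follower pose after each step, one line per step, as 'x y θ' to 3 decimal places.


step 0: Δleader=(-12.000, -12.000, 15.000°), engaged; cmd=(-47.500, -47.000, 16.000°) → follower=(-36.500, -71.000, 92.000°)
step 1: Δleader=(-12.000, 19.000, -15.000°), engaged; cmd=(-47.500, 77.000, -14.000°) → follower=(-84.000, 6.000, 78.000°)
step 2: Δleader=(16.000, -8.000, -2.000°), engaged; cmd=(64.500, -31.000, -1.000°) → follower=(-19.500, -25.000, 77.000°)
step 3: Δleader=(17.000, 22.000, 17.000°), engaged; cmd=(68.500, 89.000, 18.000°) → follower=(49.000, 64.000, 95.000°)
step 4: Δleader=(3.000, -14.000, -25.000°), disengaged; cmd=(0,0,0) → follower holds at (49.000, 64.000, 95.000°)
step 5: Δleader=(-13.000, -24.000, 45.000°), disengaged; cmd=(0,0,0) → follower holds at (49.000, 64.000, 95.000°)
step 6: Δleader=(25.000, 23.000, -28.000°), engaged; cmd=(100.500, 93.000, -27.000°) → follower=(149.500, 157.000, 68.000°)
step 7: Δleader=(-14.000, 1.000, 8.000°), disengaged; cmd=(0,0,0) → follower holds at (149.500, 157.000, 68.000°)

-36.500 -71.000 92.000
-84.000 6.000 78.000
-19.500 -25.000 77.000
49.000 64.000 95.000
49.000 64.000 95.000
49.000 64.000 95.000
149.500 157.000 68.000
149.500 157.000 68.000


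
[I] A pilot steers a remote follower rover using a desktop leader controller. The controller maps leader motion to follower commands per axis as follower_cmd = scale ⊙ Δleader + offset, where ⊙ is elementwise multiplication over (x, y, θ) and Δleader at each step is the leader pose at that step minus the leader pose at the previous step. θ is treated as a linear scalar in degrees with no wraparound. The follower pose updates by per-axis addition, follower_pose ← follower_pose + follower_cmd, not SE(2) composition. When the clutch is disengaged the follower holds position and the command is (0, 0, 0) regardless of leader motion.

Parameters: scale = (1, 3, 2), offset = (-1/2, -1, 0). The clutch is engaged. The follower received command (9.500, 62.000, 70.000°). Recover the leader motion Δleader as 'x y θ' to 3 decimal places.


10.000 21.000 35.000

axis x: (9.500 − -1/2) / (1) = 10.000
axis y: (62.000 − -1) / (3) = 21.000
axis θ: (70.000 − 0) / (2) = 35.000


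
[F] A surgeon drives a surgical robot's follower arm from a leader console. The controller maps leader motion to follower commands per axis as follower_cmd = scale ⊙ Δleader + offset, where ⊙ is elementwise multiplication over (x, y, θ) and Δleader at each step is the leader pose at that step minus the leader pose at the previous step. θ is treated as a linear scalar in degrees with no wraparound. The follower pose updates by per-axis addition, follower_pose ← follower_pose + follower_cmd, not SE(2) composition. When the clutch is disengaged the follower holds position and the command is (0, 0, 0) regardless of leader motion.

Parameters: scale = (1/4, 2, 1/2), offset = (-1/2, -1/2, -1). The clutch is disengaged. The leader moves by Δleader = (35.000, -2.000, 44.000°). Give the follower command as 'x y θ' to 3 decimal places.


clutch disengaged → follower holds; cmd = (0, 0, 0)

0.000 0.000 0.000


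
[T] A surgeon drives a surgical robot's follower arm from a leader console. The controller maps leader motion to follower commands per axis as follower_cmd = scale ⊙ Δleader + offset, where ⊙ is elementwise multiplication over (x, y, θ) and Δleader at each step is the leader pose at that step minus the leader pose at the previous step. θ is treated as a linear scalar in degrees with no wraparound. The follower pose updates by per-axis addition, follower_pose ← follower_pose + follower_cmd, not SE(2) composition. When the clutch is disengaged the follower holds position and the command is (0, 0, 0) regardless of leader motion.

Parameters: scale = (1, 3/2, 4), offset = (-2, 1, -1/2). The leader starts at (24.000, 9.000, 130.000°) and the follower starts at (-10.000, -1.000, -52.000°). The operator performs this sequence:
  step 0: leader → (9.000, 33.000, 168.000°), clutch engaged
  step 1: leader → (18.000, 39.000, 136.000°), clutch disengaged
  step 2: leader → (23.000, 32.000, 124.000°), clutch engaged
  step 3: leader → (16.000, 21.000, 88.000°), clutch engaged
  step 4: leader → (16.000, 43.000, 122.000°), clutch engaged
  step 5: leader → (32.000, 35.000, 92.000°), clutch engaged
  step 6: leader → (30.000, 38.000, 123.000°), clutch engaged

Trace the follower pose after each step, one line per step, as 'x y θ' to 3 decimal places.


-27.000 36.000 99.500
-27.000 36.000 99.500
-24.000 26.500 51.000
-33.000 11.000 -93.500
-35.000 45.000 42.000
-21.000 34.000 -78.500
-25.000 39.500 45.000

step 0: Δleader=(-15.000, 24.000, 38.000°), engaged; cmd=(-17.000, 37.000, 151.500°) → follower=(-27.000, 36.000, 99.500°)
step 1: Δleader=(9.000, 6.000, -32.000°), disengaged; cmd=(0,0,0) → follower holds at (-27.000, 36.000, 99.500°)
step 2: Δleader=(5.000, -7.000, -12.000°), engaged; cmd=(3.000, -9.500, -48.500°) → follower=(-24.000, 26.500, 51.000°)
step 3: Δleader=(-7.000, -11.000, -36.000°), engaged; cmd=(-9.000, -15.500, -144.500°) → follower=(-33.000, 11.000, -93.500°)
step 4: Δleader=(0.000, 22.000, 34.000°), engaged; cmd=(-2.000, 34.000, 135.500°) → follower=(-35.000, 45.000, 42.000°)
step 5: Δleader=(16.000, -8.000, -30.000°), engaged; cmd=(14.000, -11.000, -120.500°) → follower=(-21.000, 34.000, -78.500°)
step 6: Δleader=(-2.000, 3.000, 31.000°), engaged; cmd=(-4.000, 5.500, 123.500°) → follower=(-25.000, 39.500, 45.000°)


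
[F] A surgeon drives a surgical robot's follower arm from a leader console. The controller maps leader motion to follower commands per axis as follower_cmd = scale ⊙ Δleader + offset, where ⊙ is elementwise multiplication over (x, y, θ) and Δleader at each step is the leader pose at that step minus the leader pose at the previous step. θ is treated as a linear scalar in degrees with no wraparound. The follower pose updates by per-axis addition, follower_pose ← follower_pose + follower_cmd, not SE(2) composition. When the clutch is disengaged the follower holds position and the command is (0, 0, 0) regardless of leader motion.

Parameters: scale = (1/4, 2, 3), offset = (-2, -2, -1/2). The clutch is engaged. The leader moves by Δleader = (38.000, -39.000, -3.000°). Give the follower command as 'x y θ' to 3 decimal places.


7.500 -80.000 -9.500

axis x: 1/4·38.000 + -2 = 7.500
axis y: 2·-39.000 + -2 = -80.000
axis θ: 3·-3.000 + -1/2 = -9.500


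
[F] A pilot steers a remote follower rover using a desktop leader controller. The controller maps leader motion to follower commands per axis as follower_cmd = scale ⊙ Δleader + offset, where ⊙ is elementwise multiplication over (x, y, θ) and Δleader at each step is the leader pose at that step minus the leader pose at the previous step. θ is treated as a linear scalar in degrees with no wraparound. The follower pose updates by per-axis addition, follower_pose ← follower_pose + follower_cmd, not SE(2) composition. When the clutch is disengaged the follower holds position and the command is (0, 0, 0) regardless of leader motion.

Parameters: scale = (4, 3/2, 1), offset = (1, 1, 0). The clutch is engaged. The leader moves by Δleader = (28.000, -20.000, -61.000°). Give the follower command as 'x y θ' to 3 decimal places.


axis x: 4·28.000 + 1 = 113.000
axis y: 3/2·-20.000 + 1 = -29.000
axis θ: 1·-61.000 + 0 = -61.000

113.000 -29.000 -61.000


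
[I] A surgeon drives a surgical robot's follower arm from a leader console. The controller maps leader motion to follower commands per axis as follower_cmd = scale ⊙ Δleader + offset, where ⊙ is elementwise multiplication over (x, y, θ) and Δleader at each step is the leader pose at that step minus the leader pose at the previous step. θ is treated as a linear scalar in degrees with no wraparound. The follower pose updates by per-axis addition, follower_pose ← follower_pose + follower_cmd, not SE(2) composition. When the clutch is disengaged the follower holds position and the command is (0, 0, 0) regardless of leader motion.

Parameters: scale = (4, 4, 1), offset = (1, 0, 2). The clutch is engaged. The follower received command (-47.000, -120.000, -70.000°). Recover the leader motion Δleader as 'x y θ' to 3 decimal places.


axis x: (-47.000 − 1) / (4) = -12.000
axis y: (-120.000 − 0) / (4) = -30.000
axis θ: (-70.000 − 2) / (1) = -72.000

-12.000 -30.000 -72.000


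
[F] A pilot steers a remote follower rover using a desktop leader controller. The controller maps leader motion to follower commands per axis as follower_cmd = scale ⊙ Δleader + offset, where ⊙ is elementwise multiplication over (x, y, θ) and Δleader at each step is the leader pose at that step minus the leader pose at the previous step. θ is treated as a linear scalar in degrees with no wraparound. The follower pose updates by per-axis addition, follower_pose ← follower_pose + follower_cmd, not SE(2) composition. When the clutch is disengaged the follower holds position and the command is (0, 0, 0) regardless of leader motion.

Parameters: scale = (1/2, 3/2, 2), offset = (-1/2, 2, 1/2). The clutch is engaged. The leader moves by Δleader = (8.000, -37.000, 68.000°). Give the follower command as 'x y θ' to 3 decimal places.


3.500 -53.500 136.500

axis x: 1/2·8.000 + -1/2 = 3.500
axis y: 3/2·-37.000 + 2 = -53.500
axis θ: 2·68.000 + 1/2 = 136.500


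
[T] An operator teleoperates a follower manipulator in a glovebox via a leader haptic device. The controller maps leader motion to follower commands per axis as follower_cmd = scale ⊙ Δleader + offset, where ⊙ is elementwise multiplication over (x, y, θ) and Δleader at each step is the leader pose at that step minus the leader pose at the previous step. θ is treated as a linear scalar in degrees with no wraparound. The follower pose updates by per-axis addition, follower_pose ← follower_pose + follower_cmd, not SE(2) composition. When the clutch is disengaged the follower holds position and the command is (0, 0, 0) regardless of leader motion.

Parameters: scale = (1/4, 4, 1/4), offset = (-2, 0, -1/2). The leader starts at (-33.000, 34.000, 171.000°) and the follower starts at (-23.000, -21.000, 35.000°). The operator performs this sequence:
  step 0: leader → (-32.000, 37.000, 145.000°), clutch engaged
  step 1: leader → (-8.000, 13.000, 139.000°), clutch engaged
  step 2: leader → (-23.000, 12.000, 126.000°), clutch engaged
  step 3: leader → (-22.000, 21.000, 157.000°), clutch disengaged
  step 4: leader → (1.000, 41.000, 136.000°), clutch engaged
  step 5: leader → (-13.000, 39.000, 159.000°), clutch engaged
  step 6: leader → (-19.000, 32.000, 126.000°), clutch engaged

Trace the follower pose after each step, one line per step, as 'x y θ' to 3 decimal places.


-24.750 -9.000 28.000
-20.750 -105.000 26.000
-26.500 -109.000 22.250
-26.500 -109.000 22.250
-22.750 -29.000 16.500
-28.250 -37.000 21.750
-31.750 -65.000 13.000

step 0: Δleader=(1.000, 3.000, -26.000°), engaged; cmd=(-1.750, 12.000, -7.000°) → follower=(-24.750, -9.000, 28.000°)
step 1: Δleader=(24.000, -24.000, -6.000°), engaged; cmd=(4.000, -96.000, -2.000°) → follower=(-20.750, -105.000, 26.000°)
step 2: Δleader=(-15.000, -1.000, -13.000°), engaged; cmd=(-5.750, -4.000, -3.750°) → follower=(-26.500, -109.000, 22.250°)
step 3: Δleader=(1.000, 9.000, 31.000°), disengaged; cmd=(0,0,0) → follower holds at (-26.500, -109.000, 22.250°)
step 4: Δleader=(23.000, 20.000, -21.000°), engaged; cmd=(3.750, 80.000, -5.750°) → follower=(-22.750, -29.000, 16.500°)
step 5: Δleader=(-14.000, -2.000, 23.000°), engaged; cmd=(-5.500, -8.000, 5.250°) → follower=(-28.250, -37.000, 21.750°)
step 6: Δleader=(-6.000, -7.000, -33.000°), engaged; cmd=(-3.500, -28.000, -8.750°) → follower=(-31.750, -65.000, 13.000°)
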